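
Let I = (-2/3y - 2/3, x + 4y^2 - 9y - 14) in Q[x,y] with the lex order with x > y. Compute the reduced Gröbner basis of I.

Buchberger's algorithm terminates because the ascending chain of leading-term ideals stabilizes.

f_1 = -2/3y - 2/3, LT = y.
f_2 = x + 4y^2 - 9y - 14, LT = x.

The S-polynomials (S(f_1,f_2)) all reduce to 0 modulo the current basis, so we have a Gröbner basis.

G = {x - 1, y + 1}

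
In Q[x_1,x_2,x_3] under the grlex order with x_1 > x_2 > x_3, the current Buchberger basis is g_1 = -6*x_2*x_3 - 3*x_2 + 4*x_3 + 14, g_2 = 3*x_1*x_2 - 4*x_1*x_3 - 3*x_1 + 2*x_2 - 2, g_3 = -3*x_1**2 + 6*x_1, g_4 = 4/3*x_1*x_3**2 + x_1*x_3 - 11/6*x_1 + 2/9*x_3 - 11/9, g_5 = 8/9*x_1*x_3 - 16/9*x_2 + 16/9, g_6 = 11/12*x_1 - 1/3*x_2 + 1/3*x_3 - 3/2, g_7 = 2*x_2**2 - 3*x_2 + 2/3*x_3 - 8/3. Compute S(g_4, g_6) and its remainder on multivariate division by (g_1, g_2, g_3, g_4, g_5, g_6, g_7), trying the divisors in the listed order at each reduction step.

lcm(LM(g_4), LM(g_6)) = x_1*x_3**2.
S = (lcm/LT(g_4))·g_4 − (lcm/LT(g_6))·g_6 = 4/11*x_2*x_3**2 - 4/11*x_3**3 + 3/4*x_1*x_3 + 18/11*x_3**2 - 11/8*x_1 + 1/6*x_3 - 11/12.
Reduce S modulo (g_1, g_2, g_3, g_4, g_5, g_6, g_7) in that order:
  leading term x_2*x_3**2: subtract (-2/33*x_3)·g_1 from 4/11*x_2*x_3**2 - 4/11*x_3**3 + 3/4*x_1*x_3 + 18/11*x_3**2 - 11/8*x_1 + 1/6*x_3 - 11/12 → -4/11*x_3**3 + 3/4*x_1*x_3 - 2/11*x_2*x_3 + 62/33*x_3**2 - 11/8*x_1 + 67/66*x_3 - 11/12
  leading term x_3**3: no divisor's leading term divides it; move -4/11*x_3**3 to the remainder.
  leading term x_1*x_3: subtract (27/32)·g_5 from 3/4*x_1*x_3 - 2/11*x_2*x_3 + 62/33*x_3**2 - 11/8*x_1 + 67/66*x_3 - 11/12 → -2/11*x_2*x_3 + 62/33*x_3**2 - 11/8*x_1 + 3/2*x_2 + 67/66*x_3 - 29/12
  leading term x_2*x_3: subtract (1/33)·g_1 from -2/11*x_2*x_3 + 62/33*x_3**2 - 11/8*x_1 + 3/2*x_2 + 67/66*x_3 - 29/12 → 62/33*x_3**2 - 11/8*x_1 + 35/22*x_2 + 59/66*x_3 - 125/44
  leading term x_3**2: no divisor's leading term divides it; move 62/33*x_3**2 to the remainder.
  leading term x_1: subtract (-3/2)·g_6 from -11/8*x_1 + 35/22*x_2 + 59/66*x_3 - 125/44 → 12/11*x_2 + 46/33*x_3 - 56/11
  leading term x_2: no divisor's leading term divides it; move 12/11*x_2 to the remainder.
  leading term x_3: no divisor's leading term divides it; move 46/33*x_3 to the remainder.
  leading term 1: no divisor's leading term divides it; move -56/11 to the remainder.
The remainder -4/11*x_3**3 + 62/33*x_3**2 + 12/11*x_2 + 46/33*x_3 - 56/11 is nonzero, so it would be added as the next basis element.

S(g_4, g_6) = 4/11*x_2*x_3**2 - 4/11*x_3**3 + 3/4*x_1*x_3 + 18/11*x_3**2 - 11/8*x_1 + 1/6*x_3 - 11/12; remainder on division = -4/11*x_3**3 + 62/33*x_3**2 + 12/11*x_2 + 46/33*x_3 - 56/11.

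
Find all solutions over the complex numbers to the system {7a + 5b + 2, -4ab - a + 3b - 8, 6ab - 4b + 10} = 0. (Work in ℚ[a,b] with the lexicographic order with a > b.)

{(-1, 1)}

Compute a lex Gröbner basis by Buchberger's algorithm.
f_1 = 7a + 5b + 2, LT = a.
f_2 = -4ab - a + 3b - 8, LT = ab.
f_3 = 6ab - 4b + 10, LT = ab.

S(f_1,f_2): lcm = ab. S = -¼a + 5/7b² + 29/28b - 2.
  leading term a: subtract (-1/28)·f_1 from -¼a + 5/7b² + 29/28b - 2 → 5/7b² + 17/14b - 27/14
  leading term b²: no divisor's leading term divides it; move 5/7b² to the remainder.
  leading term b: no divisor's leading term divides it; move 17/14b to the remainder.
  leading term 1: no divisor's leading term divides it; move -27/14 to the remainder.
  remainder 5/7b² + 17/14b - 27/14 ≠ 0; add h_4 = 5/7b² + 17/14b - 27/14 to the basis.

S(f_1,f_3): lcm = ab. S = 5/7b² + 20/21b - 5/3.
  leading term b²: subtract (1)·h_4 from 5/7b² + 20/21b - 5/3 → -11/42b + 11/42
  leading term b: no divisor's leading term divides it; move -11/42b to the remainder.
  leading term 1: no divisor's leading term divides it; move 11/42 to the remainder.
  remainder -11/42b + 11/42 ≠ 0; add h_5 = -11/42b + 11/42 to the basis.

The other S-polynomials (S(f_2,f_3), S(f_1,h_4), S(f_2,h_4), S(f_3,h_4), S(f_1,h_5), S(f_2,h_5), S(f_3,h_5), S(h_4,h_5)) all reduce to 0 modulo the current basis, so we have a Gröbner basis.
Inter-reduce: drop elements whose leading term is divisible by another's, tail-reduce, and make monic.
Reduced Gröbner basis: {a + 1, b - 1}.

Elimination: the polynomial b - 1 lies in the elimination ideal for b, so b ∈ {1}. For each such b, the remaining basis elements (now univariate) give the rest of the solution.
  b = 1: the earlier basis element becomes a + 1 = 0, giving a = -1 — point (-1, 1).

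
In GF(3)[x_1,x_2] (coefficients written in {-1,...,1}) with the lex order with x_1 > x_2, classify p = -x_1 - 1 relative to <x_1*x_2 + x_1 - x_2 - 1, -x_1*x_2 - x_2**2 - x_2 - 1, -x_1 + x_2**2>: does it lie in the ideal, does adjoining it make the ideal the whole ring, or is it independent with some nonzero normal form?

First compute the reduced Gröbner basis of I by Buchberger's algorithm.
f_1 = x_1*x_2 + x_1 - x_2 - 1, LT = x_1*x_2.
f_2 = -x_1*x_2 - x_2**2 - x_2 - 1, LT = x_1*x_2.
f_3 = -x_1 + x_2**2, LT = x_1.

S(f_1,f_2): lcm = x_1*x_2. S = x_1 - x_2**2 + x_2 + 1.
  reduce S modulo (f_1, f_2, f_3):
  remainder x_2 + 1 ≠ 0; add h_4 = x_2 + 1 to the basis.

The other S-polynomials (S(f_1,f_3), S(f_2,f_3), S(f_1,h_4), S(f_2,h_4), S(f_3,h_4)) all reduce to 0 modulo the current basis, so we have a Gröbner basis.
Inter-reduce: drop elements whose leading term is divisible by another's, tail-reduce, and make monic.
Reduced Gröbner basis: {x_1 - 1, x_2 + 1}.
Label its elements g_1 = x_1 - 1, g_2 = x_2 + 1.

Reduce p = -x_1 - 1 modulo G:
  leading term x_1: subtract (-1)·g_1 from -x_1 - 1 → 1
  leading term 1: no divisor's leading term divides it; move 1 to the remainder.
  normal form = 1.
The normal form is nonzero, so p ∉ I. Since p minus its normal form lies in I, I + (p) = I + (r) where r = 1; decide whether this ideal is the whole ring.
Here r = 1 is a nonzero constant, hence a unit: 1 ∈ I + (p), the Gröbner basis of I + (p) is {1}, and the enlarged system has no common solution — adjoining p is inconsistent.

Adjoining -x_1 - 1 makes the ideal the whole ring: the system is inconsistent.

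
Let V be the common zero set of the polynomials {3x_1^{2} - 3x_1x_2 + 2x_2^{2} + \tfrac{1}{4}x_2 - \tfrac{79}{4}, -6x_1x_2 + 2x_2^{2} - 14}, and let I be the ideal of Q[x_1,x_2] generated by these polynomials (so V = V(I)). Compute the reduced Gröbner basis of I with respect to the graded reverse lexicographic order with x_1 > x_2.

f_1 = 3x_1^{2} - 3x_1x_2 + 2x_2^{2} + \tfrac{1}{4}x_2 - \tfrac{79}{4}, LT = x_1^{2}.
f_2 = -6x_1x_2 + 2x_2^{2} - 14, LT = x_1x_2.

S(f_1,f_2): lcm = x_1^{2}x_2. S = -\tfrac{2}{3}x_1x_2^{2} + \tfrac{2}{3}x_2^{3} + \tfrac{1}{12}x_2^{2} - \tfrac{7}{3}x_1 - \tfrac{79}{12}x_2.
  leading term x_1x_2^{2}: subtract (\tfrac{1}{9}x_2)·f_2 from -\tfrac{2}{3}x_1x_2^{2} + \tfrac{2}{3}x_2^{3} + \tfrac{1}{12}x_2^{2} - \tfrac{7}{3}x_1 - \tfrac{79}{12}x_2 → \tfrac{4}{9}x_2^{3} + \tfrac{1}{12}x_2^{2} - \tfrac{7}{3}x_1 - \tfrac{181}{36}x_2
  leading term x_2^{3}: no divisor's leading term divides it; move \tfrac{4}{9}x_2^{3} to the remainder.
  leading term x_2^{2}: no divisor's leading term divides it; move \tfrac{1}{12}x_2^{2} to the remainder.
  leading term x_1: no divisor's leading term divides it; move -\tfrac{7}{3}x_1 to the remainder.
  leading term x_2: no divisor's leading term divides it; move -\tfrac{181}{36}x_2 to the remainder.
  remainder \tfrac{4}{9}x_2^{3} + \tfrac{1}{12}x_2^{2} - \tfrac{7}{3}x_1 - \tfrac{181}{36}x_2 ≠ 0; add g_3 = \tfrac{4}{9}x_2^{3} + \tfrac{1}{12}x_2^{2} - \tfrac{7}{3}x_1 - \tfrac{181}{36}x_2 to the basis.

S(f_1,g_3): leading monomials are coprime, so the S-polynomial reduces to 0 (Buchberger's first criterion).
S(f_2,g_3): lcm = x_1x_2^{3}. S = -\tfrac{1}{3}x_2^{4} - \tfrac{3}{16}x_1x_2^{2} + \tfrac{21}{4}x_1^{2} + \tfrac{181}{16}x_1x_2 + \tfrac{7}{3}x_2^{2}.
  leading term x_2^{4}: subtract (-\tfrac{3}{4}x_2)·g_3 from -\tfrac{1}{3}x_2^{4} - \tfrac{3}{16}x_1x_2^{2} + \tfrac{21}{4}x_1^{2} + \tfrac{181}{16}x_1x_2 + \tfrac{7}{3}x_2^{2} → -\tfrac{3}{16}x_1x_2^{2} + \tfrac{1}{16}x_2^{3} + \tfrac{21}{4}x_1^{2} + \tfrac{153}{16}x_1x_2 - \tfrac{23}{16}x_2^{2}
  leading term x_1x_2^{2}: subtract (\tfrac{1}{32}x_2)·f_2 from -\tfrac{3}{16}x_1x_2^{2} + \tfrac{1}{16}x_2^{3} + \tfrac{21}{4}x_1^{2} + \tfrac{153}{16}x_1x_2 - \tfrac{23}{16}x_2^{2} → \tfrac{21}{4}x_1^{2} + \tfrac{153}{16}x_1x_2 - \tfrac{23}{16}x_2^{2} + \tfrac{7}{16}x_2
  leading term x_1^{2}: subtract (\tfrac{7}{4})·f_1 from \tfrac{21}{4}x_1^{2} + \tfrac{153}{16}x_1x_2 - \tfrac{23}{16}x_2^{2} + \tfrac{7}{16}x_2 → \tfrac{237}{16}x_1x_2 - \tfrac{79}{16}x_2^{2} + \tfrac{553}{16}
  leading term x_1x_2: subtract (-\tfrac{79}{32})·f_2 from \tfrac{237}{16}x_1x_2 - \tfrac{79}{16}x_2^{2} + \tfrac{553}{16} → 0
  remainder 0.

Every S-polynomial of the final basis reduces to 0, so we have a Gröbner basis.

G = {x_2^{3} + \tfrac{3}{16}x_2^{2} - \tfrac{21}{4}x_1 - \tfrac{181}{16}x_2, x_1^{2} + \tfrac{1}{3}x_2^{2} + \tfrac{1}{12}x_2 - \tfrac{17}{4}, x_1x_2 - \tfrac{1}{3}x_2^{2} + \tfrac{7}{3}}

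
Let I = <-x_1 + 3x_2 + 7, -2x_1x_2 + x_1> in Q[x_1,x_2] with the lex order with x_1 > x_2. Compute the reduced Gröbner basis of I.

f_1 = -x_1 + 3x_2 + 7, LT = x_1.
f_2 = -2x_1x_2 + x_1, LT = x_1x_2.

S(f_1,f_2): lcm = x_1x_2. S = \tfrac{1}{2}x_1 - 3x_2^{2} - 7x_2.
  leading term x_1: subtract (-\tfrac{1}{2})·f_1 from \tfrac{1}{2}x_1 - 3x_2^{2} - 7x_2 → -3x_2^{2} - \tfrac{11}{2}x_2 + \tfrac{7}{2}
  leading term x_2^{2}: no divisor's leading term divides it; move -3x_2^{2} to the remainder.
  leading term x_2: no divisor's leading term divides it; move -\tfrac{11}{2}x_2 to the remainder.
  leading term 1: no divisor's leading term divides it; move \tfrac{7}{2} to the remainder.
  remainder -3x_2^{2} - \tfrac{11}{2}x_2 + \tfrac{7}{2} ≠ 0; add g_3 = -3x_2^{2} - \tfrac{11}{2}x_2 + \tfrac{7}{2} to the basis.

S(f_1,g_3): leading monomials are coprime, so the S-polynomial reduces to 0 (Buchberger's first criterion).
S(f_2,g_3): lcm = x_1x_2^{2}. S = -\tfrac{7}{3}x_1x_2 + \tfrac{7}{6}x_1.
  leading term x_1x_2: subtract (\tfrac{7}{3}x_2)·f_1 from -\tfrac{7}{3}x_1x_2 + \tfrac{7}{6}x_1 → \tfrac{7}{6}x_1 - 7x_2^{2} - \tfrac{49}{3}x_2
  leading term x_1: subtract (-\tfrac{7}{6})·f_1 from \tfrac{7}{6}x_1 - 7x_2^{2} - \tfrac{49}{3}x_2 → -7x_2^{2} - \tfrac{77}{6}x_2 + \tfrac{49}{6}
  leading term x_2^{2}: subtract (\tfrac{7}{3})·g_3 from -7x_2^{2} - \tfrac{77}{6}x_2 + \tfrac{49}{6} → 0
  remainder 0.

Every S-polynomial of the final basis reduces to 0, so we have a Gröbner basis.
Inter-reduce: drop elements whose leading term is divisible by another's, tail-reduce, and make monic.

G = {x_1 - 3x_2 - 7, x_2^{2} + \tfrac{11}{6}x_2 - \tfrac{7}{6}}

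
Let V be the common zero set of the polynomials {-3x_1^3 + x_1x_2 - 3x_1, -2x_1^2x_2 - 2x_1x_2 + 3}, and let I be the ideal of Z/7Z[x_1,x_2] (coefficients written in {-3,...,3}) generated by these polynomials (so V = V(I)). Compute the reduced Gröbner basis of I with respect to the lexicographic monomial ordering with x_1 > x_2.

G = {x_1 - 2x_2^3 - 3x_2^2 + x_2 + 1, x_2^4 - 2x_2^3 + 2x_2^2 - x_2 + 1}

f_1 = -3x_1^3 + x_1x_2 - 3x_1, LT = x_1^3.
f_2 = -2x_1^2x_2 - 2x_1x_2 + 3, LT = x_1^2x_2.

S(f_1,f_2): lcm = x_1^3x_2. S = -x_1^2x_2 + 2x_1x_2^2 + x_1x_2 - 2x_1.
  leading term x_1^2x_2: subtract (-3)·f_2 from -x_1^2x_2 + 2x_1x_2^2 + x_1x_2 - 2x_1 → 2x_1x_2^2 + 2x_1x_2 - 2x_1 + 2
  leading term x_1x_2^2: no divisor's leading term divides it; move 2x_1x_2^2 to the remainder.
  leading term x_1x_2: no divisor's leading term divides it; move 2x_1x_2 to the remainder.
  leading term x_1: no divisor's leading term divides it; move -2x_1 to the remainder.
  leading term 1: no divisor's leading term divides it; move 2 to the remainder.
  remainder 2x_1x_2^2 + 2x_1x_2 - 2x_1 + 2 ≠ 0; add g_3 = 2x_1x_2^2 + 2x_1x_2 - 2x_1 + 2 to the basis.

S(f_1,g_3): lcm = x_1^3x_2^2. S = -x_1^3x_2 + x_1^3 - x_1^2 + 2x_1x_2^3 + x_1x_2^2.
  leading term x_1^3x_2: subtract (-2x_2)·f_1 from -x_1^3x_2 + x_1^3 - x_1^2 + 2x_1x_2^3 + x_1x_2^2 → x_1^3 - x_1^2 + 2x_1x_2^3 + 3x_1x_2^2 + x_1x_2
  leading term x_1^3: subtract (2)·f_1 from x_1^3 - x_1^2 + 2x_1x_2^3 + 3x_1x_2^2 + x_1x_2 → -x_1^2 + 2x_1x_2^3 + 3x_1x_2^2 - x_1x_2 - x_1
  leading term x_1^2: no divisor's leading term divides it; move -x_1^2 to the remainder.
  leading term x_1x_2^3: subtract (x_2)·g_3 from 2x_1x_2^3 + 3x_1x_2^2 - x_1x_2 - x_1 → x_1x_2^2 + x_1x_2 - x_1 - 2x_2
  leading term x_1x_2^2: subtract (-3)·g_3 from x_1x_2^2 + x_1x_2 - x_1 - 2x_2 → -2x_2 - 1
  leading term x_2: no divisor's leading term divides it; move -2x_2 to the remainder.
  leading term 1: no divisor's leading term divides it; move -1 to the remainder.
  remainder -x_1^2 - 2x_2 - 1 ≠ 0; add g_4 = -x_1^2 - 2x_2 - 1 to the basis.

S(f_2,g_4): lcm = x_1^2x_2. S = x_1x_2 - 2x_2^2 - x_2 + 2.
  leading term x_1x_2: no divisor's leading term divides it; move x_1x_2 to the remainder.
  leading term x_2^2: no divisor's leading term divides it; move -2x_2^2 to the remainder.
  leading term x_2: no divisor's leading term divides it; move -x_2 to the remainder.
  leading term 1: no divisor's leading term divides it; move 2 to the remainder.
  remainder x_1x_2 - 2x_2^2 - x_2 + 2 ≠ 0; add g_5 = x_1x_2 - 2x_2^2 - x_2 + 2 to the basis.

S(g_3,g_4): lcm = x_1^2x_2^2. S = x_1^2x_2 - x_1^2 + x_1 - 2x_2^3 - x_2^2.
  leading term x_1^2x_2: subtract (3)·f_2 from x_1^2x_2 - x_1^2 + x_1 - 2x_2^3 - x_2^2 → -x_1^2 - x_1x_2 + x_1 - 2x_2^3 - x_2^2 - 2
  leading term x_1^2: subtract (1)·g_4 from -x_1^2 - x_1x_2 + x_1 - 2x_2^3 - x_2^2 - 2 → -x_1x_2 + x_1 - 2x_2^3 - x_2^2 + 2x_2 - 1
  leading term x_1x_2: subtract (-1)·g_5 from -x_1x_2 + x_1 - 2x_2^3 - x_2^2 + 2x_2 - 1 → x_1 - 2x_2^3 - 3x_2^2 + x_2 + 1
  leading term x_1: no divisor's leading term divides it; move x_1 to the remainder.
  leading term x_2^3: no divisor's leading term divides it; move -2x_2^3 to the remainder.
  leading term x_2^2: no divisor's leading term divides it; move -3x_2^2 to the remainder.
  leading term x_2: no divisor's leading term divides it; move x_2 to the remainder.
  leading term 1: no divisor's leading term divides it; move 1 to the remainder.
  remainder x_1 - 2x_2^3 - 3x_2^2 + x_2 + 1 ≠ 0; add g_6 = x_1 - 2x_2^3 - 3x_2^2 + x_2 + 1 to the basis.

S(g_3,g_6): lcm = x_1x_2^2. S = x_1x_2 - x_1 + 2x_2^5 + 3x_2^4 - x_2^3 - x_2^2 + 1.
  leading term x_1x_2: subtract (1)·g_5 from x_1x_2 - x_1 + 2x_2^5 + 3x_2^4 - x_2^3 - x_2^2 + 1 → -x_1 + 2x_2^5 + 3x_2^4 - x_2^3 + x_2^2 + x_2 - 1
  leading term x_1: subtract (-1)·g_6 from -x_1 + 2x_2^5 + 3x_2^4 - x_2^3 + x_2^2 + x_2 - 1 → 2x_2^5 + 3x_2^4 - 3x_2^3 - 2x_2^2 + 2x_2
  leading term x_2^5: no divisor's leading term divides it; move 2x_2^5 to the remainder.
  leading term x_2^4: no divisor's leading term divides it; move 3x_2^4 to the remainder.
  leading term x_2^3: no divisor's leading term divides it; move -3x_2^3 to the remainder.
  leading term x_2^2: no divisor's leading term divides it; move -2x_2^2 to the remainder.
  leading term x_2: no divisor's leading term divides it; move 2x_2 to the remainder.
  remainder 2x_2^5 + 3x_2^4 - 3x_2^3 - 2x_2^2 + 2x_2 ≠ 0; add g_7 = 2x_2^5 + 3x_2^4 - 3x_2^3 - 2x_2^2 + 2x_2 to the basis.

S(g_5,g_6): lcm = x_1x_2. S = 2x_2^4 + 3x_2^3 - 3x_2^2 - 2x_2 + 2.
  leading term x_2^4: no divisor's leading term divides it; move 2x_2^4 to the remainder.
  leading term x_2^3: no divisor's leading term divides it; move 3x_2^3 to the remainder.
  leading term x_2^2: no divisor's leading term divides it; move -3x_2^2 to the remainder.
  leading term x_2: no divisor's leading term divides it; move -2x_2 to the remainder.
  leading term 1: no divisor's leading term divides it; move 2 to the remainder.
  remainder 2x_2^4 + 3x_2^3 - 3x_2^2 - 2x_2 + 2 ≠ 0; add g_8 = 2x_2^4 + 3x_2^3 - 3x_2^2 - 2x_2 + 2 to the basis.

The other S-polynomials (S(f_2,g_3), S(f_1,g_4), S(f_1,g_5), S(f_2,g_5), S(g_3,g_5), S(g_4,g_5), S(f_1,g_6), S(f_2,g_6), S(g_4,g_6), S(f_1,g_7), S(f_2,g_7), S(g_3,g_7), S(g_4,g_7), S(g_5,g_7), S(g_6,g_7), S(f_1,g_8), S(f_2,g_8), S(g_3,g_8), S(g_4,g_8), S(g_5,g_8), S(g_6,g_8), S(g_7,g_8)) all reduce to 0 modulo the current basis, so we have a Gröbner basis.
Inter-reduce: drop elements whose leading term is divisible by another's, tail-reduce, and make monic.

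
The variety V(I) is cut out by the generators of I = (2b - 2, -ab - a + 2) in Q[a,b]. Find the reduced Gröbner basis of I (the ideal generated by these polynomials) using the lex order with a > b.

f_1 = 2b - 2, LT = b.
f_2 = -ab - a + 2, LT = ab.

S(f_1,f_2): lcm = ab. S = -2a + 2.
  leading term a: no divisor's leading term divides it; move -2a to the remainder.
  leading term 1: no divisor's leading term divides it; move 2 to the remainder.
  remainder -2a + 2 ≠ 0; add g_3 = -2a + 2 to the basis.

The other S-polynomials (S(f_1,g_3), S(f_2,g_3)) all reduce to 0 modulo the current basis, so we have a Gröbner basis.
Inter-reduce: drop elements whose leading term is divisible by another's, tail-reduce, and make monic.

G = {a - 1, b - 1}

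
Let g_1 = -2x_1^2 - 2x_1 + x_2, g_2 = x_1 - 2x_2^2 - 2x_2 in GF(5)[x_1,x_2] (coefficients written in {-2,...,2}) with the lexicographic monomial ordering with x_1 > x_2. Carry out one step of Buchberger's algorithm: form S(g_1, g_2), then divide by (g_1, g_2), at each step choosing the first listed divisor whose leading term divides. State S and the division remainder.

lcm(LM(g_1), LM(g_2)) = x_1^2.
S = (lcm/LT(g_1))·g_1 − (lcm/LT(g_2))·g_2 = 2x_1x_2^2 + 2x_1x_2 + x_1 + 2x_2.
Reduce S modulo (g_1, g_2) in that order:
  leading term x_1x_2^2: subtract (2x_2^2)·g_2 from 2x_1x_2^2 + 2x_1x_2 + x_1 + 2x_2 → 2x_1x_2 + x_1 - x_2^4 - x_2^3 + 2x_2
  leading term x_1x_2: subtract (2x_2)·g_2 from 2x_1x_2 + x_1 - x_2^4 - x_2^3 + 2x_2 → x_1 - x_2^4 - 2x_2^3 - x_2^2 + 2x_2
  leading term x_1: subtract (1)·g_2 from x_1 - x_2^4 - 2x_2^3 - x_2^2 + 2x_2 → -x_2^4 - 2x_2^3 + x_2^2 - x_2
  leading term x_2^4: no divisor's leading term divides it; move -x_2^4 to the remainder.
  leading term x_2^3: no divisor's leading term divides it; move -2x_2^3 to the remainder.
  leading term x_2^2: no divisor's leading term divides it; move x_2^2 to the remainder.
  leading term x_2: no divisor's leading term divides it; move -x_2 to the remainder.
The remainder -x_2^4 - 2x_2^3 + x_2^2 - x_2 is nonzero, so it would be added as the next basis element.
An S-polynomial is built so that the two leading terms cancel; whether anything survives reduction is exactly the Gröbner-basis criterion.

S(g_1, g_2) = 2x_1x_2^2 + 2x_1x_2 + x_1 + 2x_2; remainder on division = -x_2^4 - 2x_2^3 + x_2^2 - x_2.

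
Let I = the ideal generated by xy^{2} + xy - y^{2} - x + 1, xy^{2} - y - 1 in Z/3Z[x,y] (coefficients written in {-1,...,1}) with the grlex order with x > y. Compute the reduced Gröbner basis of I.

G = {y^{3} + x - y, x^{2} - x - y - 1, xy - y^{2} - x + y - 1}

f_1 = xy^{2} + xy - y^{2} - x + 1, LT = xy^{2}.
f_2 = xy^{2} - y - 1, LT = xy^{2}.

S(f_1,f_2): lcm = xy^{2}. S = xy - y^{2} - x + y - 1.
  leading term xy: no divisor's leading term divides it; move xy to the remainder.
  leading term y^{2}: no divisor's leading term divides it; move -y^{2} to the remainder.
  leading term x: no divisor's leading term divides it; move -x to the remainder.
  leading term y: no divisor's leading term divides it; move y to the remainder.
  leading term 1: no divisor's leading term divides it; move -1 to the remainder.
  remainder xy - y^{2} - x + y - 1 ≠ 0; add g_3 = xy - y^{2} - x + y - 1 to the basis.

S(f_1,g_3): lcm = xy^{2}. S = y^{3} - xy + y^{2} - x + y + 1.
  leading term y^{3}: no divisor's leading term divides it; move y^{3} to the remainder.
  leading term xy: subtract (-1)·g_3 from -xy + y^{2} - x + y + 1 → x - y
  leading term x: no divisor's leading term divides it; move x to the remainder.
  leading term y: no divisor's leading term divides it; move -y to the remainder.
  remainder y^{3} + x - y ≠ 0; add g_4 = y^{3} + x - y to the basis.

S(f_1,g_4): lcm = xy^{3}. S = xy^{2} - y^{3} - x^{2} + y.
  leading term xy^{2}: subtract (1)·f_1 from xy^{2} - y^{3} - x^{2} + y → -y^{3} - x^{2} - xy + y^{2} + x + y - 1
  leading term y^{3}: subtract (-1)·g_4 from -y^{3} - x^{2} - xy + y^{2} + x + y - 1 → -x^{2} - xy + y^{2} - x - 1
  leading term x^{2}: no divisor's leading term divides it; move -x^{2} to the remainder.
  leading term xy: subtract (-1)·g_3 from -xy + y^{2} - x - 1 → x + y + 1
  leading term x: no divisor's leading term divides it; move x to the remainder.
  leading term y: no divisor's leading term divides it; move y to the remainder.
  leading term 1: no divisor's leading term divides it; move 1 to the remainder.
  remainder -x^{2} + x + y + 1 ≠ 0; add g_5 = -x^{2} + x + y + 1 to the basis.

The other S-polynomials (S(f_2,g_3), S(f_2,g_4), S(g_3,g_4), S(f_1,g_5), S(f_2,g_5), S(g_3,g_5), S(g_4,g_5)) all reduce to 0 modulo the current basis, so we have a Gröbner basis.
Inter-reduce: drop elements whose leading term is divisible by another's, tail-reduce, and make monic.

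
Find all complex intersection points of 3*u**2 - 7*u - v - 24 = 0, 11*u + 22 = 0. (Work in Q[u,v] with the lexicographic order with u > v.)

Compute a lex Gröbner basis by Buchberger's algorithm.
f_1 = 3*u**2 - 7*u - v - 24, LT = u**2.
f_2 = 11*u + 22, LT = u.

S(f_1,f_2): lcm = u**2. S = -13/3*u - 1/3*v - 8.
  leading term u: subtract (-13/33)·f_2 from -13/3*u - 1/3*v - 8 → -1/3*v + 2/3
  leading term v: no divisor's leading term divides it; move -1/3*v to the remainder.
  leading term 1: no divisor's leading term divides it; move 2/3 to the remainder.
  remainder -1/3*v + 2/3 ≠ 0; add h_3 = -1/3*v + 2/3 to the basis.

The other S-polynomials (S(f_1,h_3), S(f_2,h_3)) all reduce to 0 modulo the current basis, so we have a Gröbner basis.
Inter-reduce: drop elements whose leading term is divisible by another's, tail-reduce, and make monic.
Reduced Gröbner basis: {u + 2, v - 2}.

Since the basis is lex-ordered, v - 2 is univariate in v. Its roots are {2}. Back-substituting each root into the other basis elements fixes the other coordinates.
  v = 2: the earlier basis element becomes u + 2 = 0, giving u = -2 — point (-2, 2).

{(-2, 2)}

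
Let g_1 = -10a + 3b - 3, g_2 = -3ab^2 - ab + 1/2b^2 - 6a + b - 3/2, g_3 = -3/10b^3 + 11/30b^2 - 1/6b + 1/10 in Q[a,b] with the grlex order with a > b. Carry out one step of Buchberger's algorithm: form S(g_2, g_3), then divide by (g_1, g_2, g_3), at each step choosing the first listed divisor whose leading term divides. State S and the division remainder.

S(g_2, g_3) = 14/9ab^2 - 1/6b^3 + 13/9ab - 1/3b^2 + 1/3a + 1/2b; remainder on division = 0.

lcm(LM(g_2), LM(g_3)) = ab^3.
S = (lcm/LT(g_2))·g_2 − (lcm/LT(g_3))·g_3 = 14/9ab^2 - 1/6b^3 + 13/9ab - 1/3b^2 + 1/3a + 1/2b.
Reduce S modulo (g_1, g_2, g_3) in that order:
  leading term ab^2: subtract (-7/45b^2)·g_1 from 14/9ab^2 - 1/6b^3 + 13/9ab - 1/3b^2 + 1/3a + 1/2b → 3/10b^3 + 13/9ab - 4/5b^2 + 1/3a + 1/2b
  leading term b^3: subtract (-1)·g_3 from 3/10b^3 + 13/9ab - 4/5b^2 + 1/3a + 1/2b → 13/9ab - 13/30b^2 + 1/3a + 1/3b + 1/10
  leading term ab: subtract (-13/90b)·g_1 from 13/9ab - 13/30b^2 + 1/3a + 1/3b + 1/10 → 1/3a - 1/10b + 1/10
  leading term a: subtract (-1/30)·g_1 from 1/3a - 1/10b + 1/10 → 0
The remainder is 0, so this S-polynomial contributes no new basis element.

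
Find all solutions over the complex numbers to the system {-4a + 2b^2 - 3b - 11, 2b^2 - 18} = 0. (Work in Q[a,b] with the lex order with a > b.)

{(4, -3), (-1/2, 3)}

Compute a lex Gröbner basis by Buchberger's algorithm.
f_1 = -4a + 2b^2 - 3b - 11, LT = a.
f_2 = 2b^2 - 18, LT = b^2.

The S-polynomials (S(f_1,f_2)) all reduce to 0 modulo the current basis, so we have a Gröbner basis.
Inter-reduce: drop elements whose leading term is divisible by another's, tail-reduce, and make monic.
Reduced Gröbner basis: {a + 3/4b - 7/4, b^2 - 9}.

A lex Gröbner basis eliminates variables successively. Here b^2 - 9 depends only on b, with roots {-3, 3}; lifting each root through the earlier basis elements recovers the full solutions.
  b = -3: the earlier basis element becomes a - 4 = 0, giving a = 4 — point (4, -3).
  b = 3: the earlier basis element becomes a + 1/2 = 0, giving a = -1/2 — point (-1/2, 3).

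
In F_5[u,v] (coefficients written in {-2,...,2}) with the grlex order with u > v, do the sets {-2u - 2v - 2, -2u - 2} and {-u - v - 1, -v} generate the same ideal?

Equality of ideals is decidable: compute both reduced Gröbner bases (unique for the ordering) and check whether they agree.
Buchberger on the first generating set:
f_1 = -2u - 2v - 2, LT = u.
f_2 = -2u - 2, LT = u.

S(f_1,f_2): lcm = u. S = v.
  leading term v: no divisor's leading term divides it; move v to the remainder.
  remainder v ≠ 0; add g_3 = v to the basis.

The other S-polynomials (S(f_1,g_3), S(f_2,g_3)) all reduce to 0 modulo the current basis, so we have a Gröbner basis.
Inter-reduce: drop elements whose leading term is divisible by another's, tail-reduce, and make monic.
Reduced Gröbner basis: {u + 1, v}.

Buchberger on the second generating set:
h_1 = -u - v - 1, LT = u.
h_2 = -v, LT = v.

The S-polynomials (S(h_1,h_2)) all reduce to 0 modulo the current basis, so we have a Gröbner basis.
Inter-reduce: drop elements whose leading term is divisible by another's, tail-reduce, and make monic.
Reduced Gröbner basis: {u + 1, v}.

These coincide, so the ideals are equal.
The same test decides containment: I ⊆ J iff every generator of I reduces to 0 modulo a Gröbner basis of J.

Yes, the ideals are equal.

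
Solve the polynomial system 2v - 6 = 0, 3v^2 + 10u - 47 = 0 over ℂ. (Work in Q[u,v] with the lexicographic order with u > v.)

{(2, 3)}

Compute a lex Gröbner basis by Buchberger's algorithm.
f_1 = 2v - 6, LT = v.
f_2 = 10u + 3v^2 - 47, LT = u.

The S-polynomials (S(f_1,f_2)) all reduce to 0 modulo the current basis, so we have a Gröbner basis.
Inter-reduce: drop elements whose leading term is divisible by another's, tail-reduce, and make monic.
Reduced Gröbner basis: {u - 2, v - 3}.

The lex basis is triangular: the last element involves only v. Solving v - 3 = 0 gives v ∈ {3}; substituting each value into the earlier elements determines the remaining variables.
  v = 3: the earlier basis element becomes u - 2 = 0, giving u = 2 — point (2, 3).
A lex Gröbner basis triangularizes the system, enabling back-substitution.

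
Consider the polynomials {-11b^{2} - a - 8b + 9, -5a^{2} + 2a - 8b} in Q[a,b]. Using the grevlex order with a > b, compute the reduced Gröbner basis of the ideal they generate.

f_1 = -11b^{2} - a - 8b + 9, LT = b^{2}.
f_2 = -5a^{2} + 2a - 8b, LT = a^{2}.

The S-polynomials (S(f_1,f_2)) all reduce to 0 modulo the current basis, so we have a Gröbner basis.

G = {a^{2} - \tfrac{2}{5}a + \tfrac{8}{5}b, b^{2} + \tfrac{1}{11}a + \tfrac{8}{11}b - \tfrac{9}{11}}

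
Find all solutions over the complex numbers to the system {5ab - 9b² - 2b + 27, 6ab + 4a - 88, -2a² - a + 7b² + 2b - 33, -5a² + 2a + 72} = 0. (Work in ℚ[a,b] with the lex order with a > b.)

Compute a lex Gröbner basis by Buchberger's algorithm.
f_1 = 5ab - 9b² - 2b + 27, LT = ab.
f_2 = 6ab + 4a - 88, LT = ab.
f_3 = -2a² - a + 7b² + 2b - 33, LT = a².
f_4 = -5a² + 2a + 72, LT = a².

S(f_1,f_2): lcm = ab. S = -⅔a - 9/5b² - ⅖b + 301/15.
  leading term a: no divisor's leading term divides it; move -⅔a to the remainder.
  leading term b²: no divisor's leading term divides it; move -9/5b² to the remainder.
  leading term b: no divisor's leading term divides it; move -⅖b to the remainder.
  leading term 1: no divisor's leading term divides it; move 301/15 to the remainder.
  remainder -⅔a - 9/5b² - ⅖b + 301/15 ≠ 0; add h_5 = -⅔a - 9/5b² - ⅖b + 301/15 to the basis.

S(f_1,f_3): lcm = a²b. S = -9/5ab² - 9/10ab + 27/5a + 7/2b³ + b² - 33/2b.
  leading term ab²: subtract (-9/25b)·f_1 from -9/5ab² - 9/10ab + 27/5a + 7/2b³ + b² - 33/2b → -9/10ab + 27/5a + 13/50b³ + 7/25b² - 339/50b
  leading term ab: subtract (-9/50)·f_1 from -9/10ab + 27/5a + 13/50b³ + 7/25b² - 339/50b → 27/5a + 13/50b³ - 67/50b² - 357/50b + 243/50
  leading term a: subtract (-81/10)·h_5 from 27/5a + 13/50b³ - 67/50b² - 357/50b + 243/50 → 13/50b³ - 398/25b² - 519/50b + 837/5
  leading term b³: no divisor's leading term divides it; move 13/50b³ to the remainder.
  leading term b²: no divisor's leading term divides it; move -398/25b² to the remainder.
  leading term b: no divisor's leading term divides it; move -519/50b to the remainder.
  leading term 1: no divisor's leading term divides it; move 837/5 to the remainder.
  remainder 13/50b³ - 398/25b² - 519/50b + 837/5 ≠ 0; add h_6 = 13/50b³ - 398/25b² - 519/50b + 837/5 to the basis.

S(f_1,f_4): lcm = a²b. S = -9/5ab² + 27/5a + 72/5b.
  leading term ab²: subtract (-9/25b)·f_1 from -9/5ab² + 27/5a + 72/5b → 27/5a - 81/25b³ - 18/25b² + 603/25b
  leading term a: subtract (-81/10)·h_5 from 27/5a - 81/25b³ - 18/25b² + 603/25b → -81/25b³ - 153/10b² + 522/25b + 8127/50
  leading term b³: subtract (-162/13)·h_6 from -81/25b³ - 153/10b² + 522/25b + 8127/50 → -138897/650b² - 35253/325b + 1461591/650
  leading term b²: no divisor's leading term divides it; move -138897/650b² to the remainder.
  leading term b: no divisor's leading term divides it; move -35253/325b to the remainder.
  leading term 1: no divisor's leading term divides it; move 1461591/650 to the remainder.
  remainder -138897/650b² - 35253/325b + 1461591/650 ≠ 0; add h_7 = -138897/650b² - 35253/325b + 1461591/650 to the basis.

S(f_2,f_3): lcm = a²b. S = ⅔a² - ½ab - 44/3a + 7/2b³ + b² - 33/2b.
  leading term a²: subtract (-⅓)·f_3 from ⅔a² - ½ab - 44/3a + 7/2b³ + b² - 33/2b → -½ab - 15a + 7/2b³ + 10/3b² - 95/6b - 11
  leading term ab: subtract (-1/10)·f_1 from -½ab - 15a + 7/2b³ + 10/3b² - 95/6b - 11 → -15a + 7/2b³ + 73/30b² - 481/30b - 83/10
  leading term a: subtract (45/2)·h_5 from -15a + 7/2b³ + 73/30b² - 481/30b - 83/10 → 7/2b³ + 644/15b² - 211/30b - 2299/5
  leading term b³: subtract (175/13)·h_6 from 7/2b³ + 644/15b² - 211/30b - 2299/5 → 50162/195b² + 25876/195b - 176362/65
  leading term b²: subtract (-501620/416691)·h_7 from 50162/195b² + 25876/195b - 176362/65 → 98080/46299b - 98080/15433
  leading term b: no divisor's leading term divides it; move 98080/46299b to the remainder.
  leading term 1: no divisor's leading term divides it; move -98080/15433 to the remainder.
  remainder 98080/46299b - 98080/15433 ≠ 0; add h_8 = 98080/46299b - 98080/15433 to the basis.

The other S-polynomials (S(f_2,f_4), S(f_3,f_4), S(f_1,h_5), S(f_2,h_5), S(f_3,h_5), S(f_4,h_5), S(f_1,h_6), S(f_2,h_6), S(f_3,h_6), S(f_4,h_6), S(h_5,h_6), S(f_1,h_7), S(f_2,h_7), S(f_3,h_7), S(f_4,h_7), S(h_5,h_7), S(h_6,h_7), S(f_1,h_8), S(f_2,h_8), S(f_3,h_8), S(f_4,h_8), S(h_5,h_8), S(h_6,h_8), S(h_7,h_8)) all reduce to 0 modulo the current basis, so we have a Gröbner basis.
Inter-reduce: drop elements whose leading term is divisible by another's, tail-reduce, and make monic.
Reduced Gröbner basis: {a - 4, b - 3}.

Elimination: the polynomial b - 3 lies in the elimination ideal for b, so b ∈ {3}. For each such b, the remaining basis elements (now univariate) give the rest of the solution.
  b = 3: the earlier basis element becomes a - 4 = 0, giving a = 4 — point (4, 3).

{(4, 3)}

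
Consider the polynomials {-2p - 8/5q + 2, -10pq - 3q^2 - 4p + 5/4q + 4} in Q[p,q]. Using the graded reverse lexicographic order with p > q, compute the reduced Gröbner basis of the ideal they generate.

f_1 = -2p - 8/5q + 2, LT = p.
f_2 = -10pq - 3q^2 - 4p + 5/4q + 4, LT = pq.

S(f_1,f_2): lcm = pq. S = 1/2q^2 - 2/5p - 7/8q + 2/5.
  leading term q^2: no divisor's leading term divides it; move 1/2q^2 to the remainder.
  leading term p: subtract (1/5)·f_1 from -2/5p - 7/8q + 2/5 → -111/200q
  leading term q: no divisor's leading term divides it; move -111/200q to the remainder.
  remainder 1/2q^2 - 111/200q ≠ 0; add g_3 = 1/2q^2 - 111/200q to the basis.

The other S-polynomials (S(f_1,g_3), S(f_2,g_3)) all reduce to 0 modulo the current basis, so we have a Gröbner basis.
Inter-reduce: drop elements whose leading term is divisible by another's, tail-reduce, and make monic.

G = {q^2 - 111/100q, p + 4/5q - 1}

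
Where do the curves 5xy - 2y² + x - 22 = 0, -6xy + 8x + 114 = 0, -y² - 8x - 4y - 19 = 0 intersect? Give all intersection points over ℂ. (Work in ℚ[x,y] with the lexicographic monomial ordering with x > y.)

Compute a lex Gröbner basis by Buchberger's algorithm.
f_1 = 5xy + x - 2y² - 22, LT = xy.
f_2 = -6xy + 8x + 114, LT = xy.
f_3 = -8x - y² - 4y - 19, LT = x.

S(f_1,f_2): lcm = xy. S = 23/15x - ⅖y² + 73/5.
  leading term x: subtract (-23/120)·f_3 from 23/15x - ⅖y² + 73/5 → -71/120y² - 23/30y + 263/24
  leading term y²: no divisor's leading term divides it; move -71/120y² to the remainder.
  leading term y: no divisor's leading term divides it; move -23/30y to the remainder.
  leading term 1: no divisor's leading term divides it; move 263/24 to the remainder.
  remainder -71/120y² - 23/30y + 263/24 ≠ 0; add h_4 = -71/120y² - 23/30y + 263/24 to the basis.

S(f_1,f_3): lcm = xy. S = ⅕x - ⅛y³ - 9/10y² - 19/8y - 22/5.
  leading term x: subtract (-1/40)·f_3 from ⅕x - ⅛y³ - 9/10y² - 19/8y - 22/5 → -⅛y³ - 37/40y² - 99/40y - 39/8
  leading term y³: subtract (15/71y)·h_4 from -⅛y³ - 37/40y² - 99/40y - 39/8 → -2167/2840y² - 3401/710y - 39/8
  leading term y²: subtract (6501/5041)·h_4 from -2167/2840y² - 3401/710y - 39/8 → -19163/5041y - 95815/5041
  leading term y: no divisor's leading term divides it; move -19163/5041y to the remainder.
  leading term 1: no divisor's leading term divides it; move -95815/5041 to the remainder.
  remainder -19163/5041y - 95815/5041 ≠ 0; add h_5 = -19163/5041y - 95815/5041 to the basis.

The other S-polynomials (S(f_2,f_3), S(f_1,h_4), S(f_2,h_4), S(f_3,h_4), S(f_1,h_5), S(f_2,h_5), S(f_3,h_5), S(h_4,h_5)) all reduce to 0 modulo the current basis, so we have a Gröbner basis.
Inter-reduce: drop elements whose leading term is divisible by another's, tail-reduce, and make monic.
Reduced Gröbner basis: {x + 3, y + 5}.

From the last basis element, y + 5 = 0, so y takes values in {-5}. Each choice, substituted upward through the basis, yields the corresponding point(s) of the solution set.
  y = -5: the earlier basis element becomes x + 3 = 0, giving x = -3 — point (-3, -5).
Each listed point satisfies every original equation (direct substitution).

{(-3, -5)}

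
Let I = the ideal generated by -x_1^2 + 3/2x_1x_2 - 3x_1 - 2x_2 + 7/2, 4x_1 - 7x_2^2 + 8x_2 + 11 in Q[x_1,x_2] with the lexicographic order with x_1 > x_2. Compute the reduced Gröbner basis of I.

f_1 = -x_1^2 + 3/2x_1x_2 - 3x_1 - 2x_2 + 7/2, LT = x_1^2.
f_2 = 4x_1 - 7x_2^2 + 8x_2 + 11, LT = x_1.

S(f_1,f_2): lcm = x_1^2. S = 7/4x_1x_2^2 - 7/2x_1x_2 + 1/4x_1 + 2x_2 - 7/2.
  leading term x_1x_2^2: subtract (7/16x_2^2)·f_2 from 7/4x_1x_2^2 - 7/2x_1x_2 + 1/4x_1 + 2x_2 - 7/2 → -7/2x_1x_2 + 1/4x_1 + 49/16x_2^4 - 7/2x_2^3 - 77/16x_2^2 + 2x_2 - 7/2
  leading term x_1x_2: subtract (-7/8x_2)·f_2 from -7/2x_1x_2 + 1/4x_1 + 49/16x_2^4 - 7/2x_2^3 - 77/16x_2^2 + 2x_2 - 7/2 → 1/4x_1 + 49/16x_2^4 - 77/8x_2^3 + 35/16x_2^2 + 93/8x_2 - 7/2
  leading term x_1: subtract (1/16)·f_2 from 1/4x_1 + 49/16x_2^4 - 77/8x_2^3 + 35/16x_2^2 + 93/8x_2 - 7/2 → 49/16x_2^4 - 77/8x_2^3 + 21/8x_2^2 + 89/8x_2 - 67/16
  leading term x_2^4: no divisor's leading term divides it; move 49/16x_2^4 to the remainder.
  leading term x_2^3: no divisor's leading term divides it; move -77/8x_2^3 to the remainder.
  leading term x_2^2: no divisor's leading term divides it; move 21/8x_2^2 to the remainder.
  leading term x_2: no divisor's leading term divides it; move 89/8x_2 to the remainder.
  leading term 1: no divisor's leading term divides it; move -67/16 to the remainder.
  remainder 49/16x_2^4 - 77/8x_2^3 + 21/8x_2^2 + 89/8x_2 - 67/16 ≠ 0; add g_3 = 49/16x_2^4 - 77/8x_2^3 + 21/8x_2^2 + 89/8x_2 - 67/16 to the basis.

The other S-polynomials (S(f_1,g_3), S(f_2,g_3)) all reduce to 0 modulo the current basis, so we have a Gröbner basis.
Inter-reduce: drop elements whose leading term is divisible by another's, tail-reduce, and make monic.

G = {x_1 - 7/4x_2^2 + 2x_2 + 11/4, x_2^4 - 22/7x_2^3 + 6/7x_2^2 + 178/49x_2 - 67/49}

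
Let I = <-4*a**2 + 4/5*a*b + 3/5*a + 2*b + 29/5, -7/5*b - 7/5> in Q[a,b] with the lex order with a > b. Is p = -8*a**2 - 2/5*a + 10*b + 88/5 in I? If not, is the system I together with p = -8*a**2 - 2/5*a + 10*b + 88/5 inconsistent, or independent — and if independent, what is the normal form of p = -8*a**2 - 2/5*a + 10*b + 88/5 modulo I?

-8*a**2 - 2/5*a + 10*b + 88/5 lies in I (it reduces to 0).

First compute the reduced Gröbner basis of I by Buchberger's algorithm.
f_1 = -4*a**2 + 4/5*a*b + 3/5*a + 2*b + 29/5, LT = a**2.
f_2 = -7/5*b - 7/5, LT = b.

The S-polynomials (S(f_1,f_2)) all reduce to 0 modulo the current basis, so we have a Gröbner basis.
Inter-reduce: drop elements whose leading term is divisible by another's, tail-reduce, and make monic.
Reduced Gröbner basis: {a**2 + 1/20*a - 19/20, b + 1}.
Label its elements g_1 = a**2 + 1/20*a - 19/20, g_2 = b + 1.

Reduce p = -8*a**2 - 2/5*a + 10*b + 88/5 modulo G:
  leading term a**2: subtract (-8)·g_1 from -8*a**2 - 2/5*a + 10*b + 88/5 → 10*b + 10
  leading term b: subtract (10)·g_2 from 10*b + 10 → 0
  normal form = 0.
Since the normal form is 0, p ∈ I.

Ideal membership is decidable via reduction modulo a Gröbner basis.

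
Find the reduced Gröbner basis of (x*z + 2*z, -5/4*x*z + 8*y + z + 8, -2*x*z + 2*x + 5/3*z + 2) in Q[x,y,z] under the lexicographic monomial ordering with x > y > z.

G = {x + 17/6*z + 1, y + 7/16*z + 1, z**2 - 6/17*z}

f_1 = x*z + 2*z, LT = x*z.
f_2 = -5/4*x*z + 8*y + z + 8, LT = x*z.
f_3 = -2*x*z + 2*x + 5/3*z + 2, LT = x*z.

S(f_1,f_2): lcm = x*z. S = 32/5*y + 14/5*z + 32/5.
  leading term y: no divisor's leading term divides it; move 32/5*y to the remainder.
  leading term z: no divisor's leading term divides it; move 14/5*z to the remainder.
  leading term 1: no divisor's leading term divides it; move 32/5 to the remainder.
  remainder 32/5*y + 14/5*z + 32/5 ≠ 0; add g_4 = 32/5*y + 14/5*z + 32/5 to the basis.

S(f_1,f_3): lcm = x*z. S = x + 17/6*z + 1.
  leading term x: no divisor's leading term divides it; move x to the remainder.
  leading term z: no divisor's leading term divides it; move 17/6*z to the remainder.
  leading term 1: no divisor's leading term divides it; move 1 to the remainder.
  remainder x + 17/6*z + 1 ≠ 0; add g_5 = x + 17/6*z + 1 to the basis.

S(f_1,g_5): lcm = x*z. S = -17/6*z**2 + z.
  leading term z**2: no divisor's leading term divides it; move -17/6*z**2 to the remainder.
  leading term z: no divisor's leading term divides it; move z to the remainder.
  remainder -17/6*z**2 + z ≠ 0; add g_6 = -17/6*z**2 + z to the basis.

The other S-polynomials (S(f_2,f_3), S(f_1,g_4), S(f_2,g_4), S(f_3,g_4), S(f_2,g_5), S(f_3,g_5), S(g_4,g_5), S(f_1,g_6), S(f_2,g_6), S(f_3,g_6), S(g_4,g_6), S(g_5,g_6)) all reduce to 0 modulo the current basis, so we have a Gröbner basis.
Inter-reduce: drop elements whose leading term is divisible by another's, tail-reduce, and make monic.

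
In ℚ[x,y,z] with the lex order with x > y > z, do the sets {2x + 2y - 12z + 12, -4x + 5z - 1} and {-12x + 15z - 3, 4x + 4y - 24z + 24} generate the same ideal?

Yes, the ideals are equal.

Equality of ideals is decidable: compute both reduced Gröbner bases (unique for the ordering) and check whether they agree.
Buchberger on the first generating set:
f_1 = 2x + 2y - 12z + 12, LT = x.
f_2 = -4x + 5z - 1, LT = x.

S(f_1,f_2): lcm = x. S = y - 19/4z + 23/4.
  leading term y: no divisor's leading term divides it; move y to the remainder.
  leading term z: no divisor's leading term divides it; move -19/4z to the remainder.
  leading term 1: no divisor's leading term divides it; move 23/4 to the remainder.
  remainder y - 19/4z + 23/4 ≠ 0; add g_3 = y - 19/4z + 23/4 to the basis.

The other S-polynomials (S(f_1,g_3), S(f_2,g_3)) all reduce to 0 modulo the current basis, so we have a Gröbner basis.
Inter-reduce: drop elements whose leading term is divisible by another's, tail-reduce, and make monic.
Reduced Gröbner basis: {x - 5/4z + ¼, y - 19/4z + 23/4}.

Buchberger on the second generating set:
h_1 = -12x + 15z - 3, LT = x.
h_2 = 4x + 4y - 24z + 24, LT = x.

S(h_1,h_2): lcm = x. S = -y + 19/4z - 23/4.
  leading term y: no divisor's leading term divides it; move -y to the remainder.
  leading term z: no divisor's leading term divides it; move 19/4z to the remainder.
  leading term 1: no divisor's leading term divides it; move -23/4 to the remainder.
  remainder -y + 19/4z - 23/4 ≠ 0; add k_3 = -y + 19/4z - 23/4 to the basis.

The other S-polynomials (S(h_1,k_3), S(h_2,k_3)) all reduce to 0 modulo the current basis, so we have a Gröbner basis.
Inter-reduce: drop elements whose leading term is divisible by another's, tail-reduce, and make monic.
Reduced Gröbner basis: {x - 5/4z + ¼, y - 19/4z + 23/4}.

The two bases agree; hence the ideals are identical.
The same test decides containment: I ⊆ J iff every generator of I reduces to 0 modulo a Gröbner basis of J.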